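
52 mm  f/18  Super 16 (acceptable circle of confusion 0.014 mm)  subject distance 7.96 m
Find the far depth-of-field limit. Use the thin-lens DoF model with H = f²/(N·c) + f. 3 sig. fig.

Hyperfocal distance H = f²/(N·c) + f = 52²/(18 × 0.014) + 52 = 2704/0.252 + 52 ≈ 10782.2 mm ≈ 10.78 m.
Far limit Df = s·(H − f)/(H − s) = 7960 × (10782.2 − 52) / (10782.2 − 7960) = 7960 × 10730.2 / 2822.2 ≈ 30265 mm ≈ 30.3 m.

30.3 m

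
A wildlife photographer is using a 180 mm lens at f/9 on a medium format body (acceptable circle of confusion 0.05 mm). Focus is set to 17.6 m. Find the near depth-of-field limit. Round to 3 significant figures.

14.2 m

Hyperfocal distance H = f²/(N·c) + f = 180²/(9 × 0.05) + 180 = 32400/0.45 + 180 ≈ 72180.0 mm ≈ 72.18 m.
Near limit Dn = s·(H − f)/(H + s − 2f) = 17600 × (72180.0 − 180) / (72180.0 + 17600 − 2 × 180) = 17600 × 72000.0 / 89420.0 ≈ 14171 mm ≈ 14.2 m.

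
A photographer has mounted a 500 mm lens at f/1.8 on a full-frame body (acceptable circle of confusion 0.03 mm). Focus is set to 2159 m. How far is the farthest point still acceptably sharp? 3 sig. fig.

4040 m

Hyperfocal distance H = f²/(N·c) + f = 500²/(1.8 × 0.03) + 500 = 250000/0.054 + 500 ≈ 4630129.6 mm ≈ 4630 m.
Far limit Df = s·(H − f)/(H − s) = 2159000 × (4630129.6 − 500) / (4630129.6 − 2159000) = 2159000 × 4629629.6 / 2471129.6 ≈ 4044859 mm ≈ 4040 m.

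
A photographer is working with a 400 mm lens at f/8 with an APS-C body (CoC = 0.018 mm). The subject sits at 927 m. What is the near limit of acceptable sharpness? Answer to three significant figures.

505 m

Hyperfocal distance H = f²/(N·c) + f = 400²/(8 × 0.018) + 400 = 160000/0.144 + 400 ≈ 1111511.1 mm ≈ 1112 m.
Near limit Dn = s·(H − f)/(H + s − 2f) = 927000 × (1111511.1 − 400) / (1111511.1 + 927000 − 2 × 400) = 927000 × 1111111.1 / 2037711.1 ≈ 505469 mm ≈ 505 m.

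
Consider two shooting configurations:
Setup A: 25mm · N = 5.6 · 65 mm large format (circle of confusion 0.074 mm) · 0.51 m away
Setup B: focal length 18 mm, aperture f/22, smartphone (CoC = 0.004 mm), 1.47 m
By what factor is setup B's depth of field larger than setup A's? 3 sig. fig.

3.75

Setup A: H = 25²/(5.6×0.074) + 25 ≈ 1533.2 mm; DoF = Df − Dn = 751.74 − 385.90 ≈ 365.84 mm.
Setup B: H = 18²/(22×0.004) + 18 ≈ 3699.8 mm; DoF = Df − Dn = 2427.2 − 1054.2 ≈ 1373.0 mm.
Ratio = 1373.0 / 365.84 ≈ 3.75.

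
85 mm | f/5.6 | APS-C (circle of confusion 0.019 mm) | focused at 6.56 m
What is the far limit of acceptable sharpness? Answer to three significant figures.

Hyperfocal distance H = f²/(N·c) + f = 85²/(5.6 × 0.019) + 85 = 7225/0.1064 + 85 ≈ 67989.1 mm ≈ 67.99 m.
Far limit Df = s·(H − f)/(H − s) = 6560 × (67989.1 − 85) / (67989.1 − 6560) = 6560 × 67904.1 / 61429.1 ≈ 7251.5 mm ≈ 7.25 m.

7.25 m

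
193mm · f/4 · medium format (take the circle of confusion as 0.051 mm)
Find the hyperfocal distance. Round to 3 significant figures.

Hyperfocal distance H = f²/(N·c) + f = 193²/(4 × 0.051) + 193 = 37249/0.204 + 193 ≈ 182786.1 mm ≈ 183 m.

183 m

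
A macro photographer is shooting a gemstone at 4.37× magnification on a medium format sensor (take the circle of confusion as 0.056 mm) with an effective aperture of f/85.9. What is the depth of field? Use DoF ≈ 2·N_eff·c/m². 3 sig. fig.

0.504 mm

At magnification m, DoF ≈ 2·N_eff·c/m² = 2 × 85.9 × 0.056 / 4.37² = 9.621 / 19.1 ≈ 0.504 mm.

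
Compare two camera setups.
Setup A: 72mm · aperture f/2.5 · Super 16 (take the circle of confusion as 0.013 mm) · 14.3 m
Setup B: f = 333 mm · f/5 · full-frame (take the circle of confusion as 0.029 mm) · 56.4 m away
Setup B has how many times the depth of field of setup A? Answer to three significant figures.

3.23

Setup A: H = 72²/(2.5×0.013) + 72 ≈ 159579.7 mm; DoF = Df − Dn = 15700.5 − 13128.9 ≈ 2571.6 mm.
Setup B: H = 333²/(5×0.029) + 333 ≈ 765084.7 mm; DoF = Df − Dn = 60862.0 − 52547.5 ≈ 8314.5 mm.
Ratio = 8314.5 / 2571.6 ≈ 3.23.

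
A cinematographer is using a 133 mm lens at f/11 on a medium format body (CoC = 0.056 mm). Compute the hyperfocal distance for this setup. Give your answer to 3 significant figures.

Hyperfocal distance H = f²/(N·c) + f = 133²/(11 × 0.056) + 133 = 17689/0.616 + 133 ≈ 28848.9 mm ≈ 28.8 m.

28.8 m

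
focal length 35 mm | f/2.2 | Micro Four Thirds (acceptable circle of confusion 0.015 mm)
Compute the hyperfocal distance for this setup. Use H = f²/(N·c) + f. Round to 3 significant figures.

37.2 m

Hyperfocal distance H = f²/(N·c) + f = 35²/(2.2 × 0.015) + 35 = 1225/0.033 + 35 ≈ 37156.2 mm ≈ 37.2 m.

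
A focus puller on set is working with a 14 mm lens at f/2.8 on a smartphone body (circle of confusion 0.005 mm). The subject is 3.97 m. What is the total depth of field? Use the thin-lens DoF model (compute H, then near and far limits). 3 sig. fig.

Hyperfocal distance H = f²/(N·c) + f = 14²/(2.8 × 0.005) + 14 = 196/0.014 + 14 ≈ 14014.0 mm ≈ 14.01 m.
Near limit Dn = s·(H − f)/(H + s − 2f) = 3970 × (14014.0 − 14) / (14014.0 + 3970 − 2 × 14) = 3970 × 14000.0 / 17956.0 ≈ 3095.3 mm.
Far limit Df = s·(H − f)/(H − s) = 3970 × (14014.0 − 14) / (14014.0 − 3970) = 3970 × 14000.0 / 10044.0 ≈ 5533.7 mm.
Depth of field = Df − Dn = 5533.7 − 3095.3 ≈ 2438.4 mm ≈ 2.44 m.

2.44 m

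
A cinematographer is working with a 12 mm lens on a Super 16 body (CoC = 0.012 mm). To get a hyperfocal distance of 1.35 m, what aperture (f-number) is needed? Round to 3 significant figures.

f/8.97

Rearrange H = f²/(N·c) + f for N: N = f² / ((H − f)·c).
N = 12² / ((1350 − 12) × 0.012) = 144 / 16.06 ≈ 8.97.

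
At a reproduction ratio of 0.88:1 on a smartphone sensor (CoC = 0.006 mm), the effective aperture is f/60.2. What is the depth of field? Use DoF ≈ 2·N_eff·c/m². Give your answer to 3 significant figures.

0.933 mm

At magnification m, DoF ≈ 2·N_eff·c/m² = 2 × 60.2 × 0.006 / 0.88² = 0.7224 / 0.7744 ≈ 0.933 mm.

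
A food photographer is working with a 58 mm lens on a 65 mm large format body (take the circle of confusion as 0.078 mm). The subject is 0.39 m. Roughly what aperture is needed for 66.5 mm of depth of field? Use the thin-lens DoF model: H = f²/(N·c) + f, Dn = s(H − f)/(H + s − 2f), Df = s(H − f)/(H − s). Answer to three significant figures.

Write h = H − f = f²/(N·c). The thin-lens limits are Dn = s·h/(h + (s−f)) and Df = s·h/(h − (s−f)), so DoF = Df − Dn = 2·s·(s−f)·h / (h² − (s−f)²).
That is a quadratic in h: DoF·h² − 2·s·(s−f)·h − DoF·(s−f)² = 0 ⇒ h = (s−f)·(s + √(s² + DoF²)) / DoF = 332 × (390 + √(390² + 66.5²)) / 66.5 = 332 × (390 + 395.629) / 66.5 ≈ 3922.2 mm.
Then N = f²/(c·h) = 58² / (0.078 × 3922.2) = 3364 / 305.93 ≈ 11.

f/11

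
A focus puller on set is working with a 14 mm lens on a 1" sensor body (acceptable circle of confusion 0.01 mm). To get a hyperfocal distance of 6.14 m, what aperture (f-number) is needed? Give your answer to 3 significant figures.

Rearrange H = f²/(N·c) + f for N: N = f² / ((H − f)·c).
N = 14² / ((6140 − 14) × 0.01) = 196 / 61.26 ≈ 3.20.

f/3.20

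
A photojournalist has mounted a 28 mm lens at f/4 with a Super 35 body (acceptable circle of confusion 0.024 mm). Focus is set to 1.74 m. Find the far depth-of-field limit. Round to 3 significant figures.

2.20 m

Hyperfocal distance H = f²/(N·c) + f = 28²/(4 × 0.024) + 28 = 784/0.096 + 28 ≈ 8194.7 mm ≈ 8.195 m.
Far limit Df = s·(H − f)/(H − s) = 1740 × (8194.7 − 28) / (8194.7 − 1740) = 1740 × 8166.7 / 6454.7 ≈ 2201.5 mm ≈ 2.20 m.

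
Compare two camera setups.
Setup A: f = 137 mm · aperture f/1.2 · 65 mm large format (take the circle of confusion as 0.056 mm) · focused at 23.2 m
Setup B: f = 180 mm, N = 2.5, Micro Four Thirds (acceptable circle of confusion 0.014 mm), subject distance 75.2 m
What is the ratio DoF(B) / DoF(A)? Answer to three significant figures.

3.18

Setup A: H = 137²/(1.2×0.056) + 137 ≈ 279437.6 mm; DoF = Df − Dn = 25288.1 − 21430.4 ≈ 3857.7 mm.
Setup B: H = 180²/(2.5×0.014) + 180 ≈ 925894.3 mm; DoF = Df − Dn = 81832 − 69563 ≈ 12269 mm.
Ratio = 12269 / 3857.7 ≈ 3.18.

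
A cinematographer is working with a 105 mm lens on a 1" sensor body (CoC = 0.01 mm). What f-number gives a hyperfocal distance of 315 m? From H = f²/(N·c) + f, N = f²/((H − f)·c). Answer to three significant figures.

Rearrange H = f²/(N·c) + f for N: N = f² / ((H − f)·c).
N = 105² / ((315000 − 105) × 0.01) = 11025 / 3149 ≈ 3.50.

f/3.50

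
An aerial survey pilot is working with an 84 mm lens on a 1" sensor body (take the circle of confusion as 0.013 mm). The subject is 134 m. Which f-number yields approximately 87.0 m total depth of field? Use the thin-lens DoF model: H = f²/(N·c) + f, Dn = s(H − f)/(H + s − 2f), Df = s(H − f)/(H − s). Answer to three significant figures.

f/1.20

Write h = H − f = f²/(N·c). The thin-lens limits are Dn = s·h/(h + (s−f)) and Df = s·h/(h − (s−f)), so DoF = Df − Dn = 2·s·(s−f)·h / (h² − (s−f)²).
That is a quadratic in h: DoF·h² − 2·s·(s−f)·h − DoF·(s−f)² = 0 ⇒ h = (s−f)·(s + √(s² + DoF²)) / DoF = 133916 × (134000 + √(134000² + 87000²)) / 87000 = 133916 × (134000 + 159765) / 87000 ≈ 452183 mm.
Then N = f²/(c·h) = 84² / (0.013 × 452183) = 7056 / 5878.4 ≈ 1.20.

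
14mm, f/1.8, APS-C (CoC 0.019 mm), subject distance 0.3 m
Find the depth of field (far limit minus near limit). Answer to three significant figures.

30.0 mm

Hyperfocal distance H = f²/(N·c) + f = 14²/(1.8 × 0.019) + 14 = 196/0.0342 + 14 ≈ 5745.0 mm ≈ 5.745 m.
Near limit Dn = s·(H − f)/(H + s − 2f) = 300 × (5745.0 − 14) / (5745.0 + 300 − 2 × 14) = 300 × 5731.0 / 6017.0 ≈ 285.740 mm.
Far limit Df = s·(H − f)/(H − s) = 300 × (5745.0 − 14) / (5745.0 − 300) = 300 × 5731.0 / 5445.0 ≈ 315.758 mm.
Depth of field = Df − Dn = 315.758 − 285.740 ≈ 30.018 mm.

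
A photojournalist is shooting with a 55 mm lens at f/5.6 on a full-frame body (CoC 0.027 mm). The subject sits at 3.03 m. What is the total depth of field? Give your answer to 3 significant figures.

0.922 m

Hyperfocal distance H = f²/(N·c) + f = 55²/(5.6 × 0.027) + 55 = 3025/0.1512 + 55 ≈ 20061.6 mm ≈ 20.06 m.
Near limit Dn = s·(H − f)/(H + s − 2f) = 3030 × (20061.6 − 55) / (20061.6 + 3030 − 2 × 55) = 3030 × 20006.6 / 22981.6 ≈ 2637.76 mm.
Far limit Df = s·(H − f)/(H − s) = 3030 × (20061.6 − 55) / (20061.6 − 3030) = 3030 × 20006.6 / 17031.6 ≈ 3559.27 mm.
Depth of field = Df − Dn = 3559.27 − 2637.76 ≈ 921.51 mm ≈ 0.922 m.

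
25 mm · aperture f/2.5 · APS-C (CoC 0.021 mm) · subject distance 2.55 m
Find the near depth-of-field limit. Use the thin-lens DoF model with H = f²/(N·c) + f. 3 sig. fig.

Hyperfocal distance H = f²/(N·c) + f = 25²/(2.5 × 0.021) + 25 = 625/0.0525 + 25 ≈ 11929.8 mm ≈ 11.93 m.
Near limit Dn = s·(H − f)/(H + s − 2f) = 2550 × (11929.8 − 25) / (11929.8 + 2550 − 2 × 25) = 2550 × 11904.8 / 14429.8 ≈ 2103.8 mm ≈ 2.10 m.

2.10 m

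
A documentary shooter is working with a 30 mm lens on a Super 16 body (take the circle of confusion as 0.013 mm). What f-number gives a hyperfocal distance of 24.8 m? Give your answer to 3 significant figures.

f/2.79

Rearrange H = f²/(N·c) + f for N: N = f² / ((H − f)·c).
N = 30² / ((24800 − 30) × 0.013) = 900 / 322.0 ≈ 2.79.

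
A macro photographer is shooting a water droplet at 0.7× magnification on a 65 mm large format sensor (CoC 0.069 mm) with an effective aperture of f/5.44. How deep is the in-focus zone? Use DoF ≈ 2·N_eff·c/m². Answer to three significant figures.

1.53 mm

At magnification m, DoF ≈ 2·N_eff·c/m² = 2 × 5.44 × 0.069 / 0.7² = 0.7507 / 0.49 ≈ 1.53 mm.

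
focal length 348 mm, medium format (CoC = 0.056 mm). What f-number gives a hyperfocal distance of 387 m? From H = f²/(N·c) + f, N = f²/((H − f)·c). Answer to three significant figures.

Rearrange H = f²/(N·c) + f for N: N = f² / ((H − f)·c).
N = 348² / ((387000 − 348) × 0.056) = 121104 / 21653 ≈ 5.59.

f/5.59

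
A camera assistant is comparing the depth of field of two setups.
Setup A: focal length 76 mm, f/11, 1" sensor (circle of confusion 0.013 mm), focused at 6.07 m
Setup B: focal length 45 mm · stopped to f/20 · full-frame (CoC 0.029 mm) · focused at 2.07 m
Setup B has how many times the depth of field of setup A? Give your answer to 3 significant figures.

1.96

Setup A: H = 76²/(11×0.013) + 76 ≈ 40467.6 mm; DoF = Df − Dn = 7127.7 − 5285.6 ≈ 1842.1 mm.
Setup B: H = 45²/(20×0.029) + 45 ≈ 3536.4 mm; DoF = Df − Dn = 4928.6 − 1310.1 ≈ 3618.5 mm.
Ratio = 3618.5 / 1842.1 ≈ 1.96.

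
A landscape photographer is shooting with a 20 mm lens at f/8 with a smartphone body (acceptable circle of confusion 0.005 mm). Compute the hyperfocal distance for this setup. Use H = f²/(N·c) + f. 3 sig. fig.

Hyperfocal distance H = f²/(N·c) + f = 20²/(8 × 0.005) + 20 = 400/0.04 + 20 ≈ 10020.0 mm ≈ 10.0 m.

10.0 m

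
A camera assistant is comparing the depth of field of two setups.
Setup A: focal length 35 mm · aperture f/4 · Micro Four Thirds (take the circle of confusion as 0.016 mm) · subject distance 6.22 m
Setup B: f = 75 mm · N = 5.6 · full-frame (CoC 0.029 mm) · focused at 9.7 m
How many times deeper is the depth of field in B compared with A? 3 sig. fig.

1.30

Setup A: H = 35²/(4×0.016) + 35 ≈ 19175.6 mm; DoF = Df − Dn = 9189.4 − 4701.0 ≈ 4488.4 mm.
Setup B: H = 75²/(5.6×0.029) + 75 ≈ 34711.7 mm; DoF = Df − Dn = 13432.8 − 7590.7 ≈ 5842.1 mm.
Ratio = 5842.1 / 4488.4 ≈ 1.30.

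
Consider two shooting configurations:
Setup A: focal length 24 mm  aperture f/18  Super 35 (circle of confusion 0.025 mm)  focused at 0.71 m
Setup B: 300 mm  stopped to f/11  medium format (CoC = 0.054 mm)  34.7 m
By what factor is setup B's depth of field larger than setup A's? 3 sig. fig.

15.6

Setup A: H = 24²/(18×0.025) + 24 ≈ 1304.0 mm; DoF = Df − Dn = 1530.0 − 462.3 ≈ 1067.7 mm.
Setup B: H = 300²/(11×0.054) + 300 ≈ 151815.2 mm; DoF = Df − Dn = 44892 − 28279 ≈ 16613 mm.
Ratio = 16613 / 1067.7 ≈ 15.6.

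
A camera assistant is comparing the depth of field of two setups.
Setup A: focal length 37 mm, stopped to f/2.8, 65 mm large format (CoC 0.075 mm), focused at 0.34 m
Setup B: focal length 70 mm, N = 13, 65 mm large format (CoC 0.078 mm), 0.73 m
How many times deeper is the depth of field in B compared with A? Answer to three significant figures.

6.42

Setup A: H = 37²/(2.8×0.075) + 37 ≈ 6556.0 mm; DoF = Df − Dn = 356.573 − 324.899 ≈ 31.674 mm.
Setup B: H = 70²/(13×0.078) + 70 ≈ 4902.3 mm; DoF = Df − Dn = 845.47 − 642.28 ≈ 203.19 mm.
Ratio = 203.19 / 31.674 ≈ 6.42.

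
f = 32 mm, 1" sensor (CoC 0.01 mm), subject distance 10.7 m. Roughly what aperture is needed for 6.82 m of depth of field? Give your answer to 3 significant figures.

f/2.80

Write h = H − f = f²/(N·c). The thin-lens limits are Dn = s·h/(h + (s−f)) and Df = s·h/(h − (s−f)), so DoF = Df − Dn = 2·s·(s−f)·h / (h² − (s−f)²).
That is a quadratic in h: DoF·h² − 2·s·(s−f)·h − DoF·(s−f)² = 0 ⇒ h = (s−f)·(s + √(s² + DoF²)) / DoF = 10668 × (10700 + √(10700² + 6820²)) / 6820 = 10668 × (10700 + 12688.7) / 6820 ≈ 36585 mm.
Then N = f²/(c·h) = 32² / (0.01 × 36585) = 1024 / 365.85 ≈ 2.80.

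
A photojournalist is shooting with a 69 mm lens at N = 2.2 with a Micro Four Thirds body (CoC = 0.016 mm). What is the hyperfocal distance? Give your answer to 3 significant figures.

135 m

Hyperfocal distance H = f²/(N·c) + f = 69²/(2.2 × 0.016) + 69 = 4761/0.0352 + 69 ≈ 135324.7 mm ≈ 135 m.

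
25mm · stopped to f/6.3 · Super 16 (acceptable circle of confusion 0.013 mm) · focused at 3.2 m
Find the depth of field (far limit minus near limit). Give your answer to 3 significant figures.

3.22 m

Hyperfocal distance H = f²/(N·c) + f = 25²/(6.3 × 0.013) + 25 = 625/0.0819 + 25 ≈ 7656.3 mm ≈ 7.656 m.
Near limit Dn = s·(H − f)/(H + s − 2f) = 3200 × (7656.3 − 25) / (7656.3 + 3200 − 2 × 25) = 3200 × 7631.3 / 10806.3 ≈ 2259.8 mm.
Far limit Df = s·(H − f)/(H − s) = 3200 × (7656.3 − 25) / (7656.3 − 3200) = 3200 × 7631.3 / 4456.3 ≈ 5479.9 mm.
Depth of field = Df − Dn = 5479.9 − 2259.8 ≈ 3220.1 mm ≈ 3.22 m.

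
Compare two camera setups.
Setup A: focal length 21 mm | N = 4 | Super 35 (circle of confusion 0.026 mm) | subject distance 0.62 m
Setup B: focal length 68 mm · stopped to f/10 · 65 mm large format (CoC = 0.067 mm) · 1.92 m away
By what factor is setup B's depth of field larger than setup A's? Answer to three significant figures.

Setup A: H = 21²/(4×0.026) + 21 ≈ 4261.4 mm; DoF = Df − Dn = 721.99 − 543.26 ≈ 178.73 mm.
Setup B: H = 68²/(10×0.067) + 68 ≈ 6969.5 mm; DoF = Df − Dn = 2624.2 − 1513.8 ≈ 1110.4 mm.
Ratio = 1110.4 / 178.73 ≈ 6.21.

6.21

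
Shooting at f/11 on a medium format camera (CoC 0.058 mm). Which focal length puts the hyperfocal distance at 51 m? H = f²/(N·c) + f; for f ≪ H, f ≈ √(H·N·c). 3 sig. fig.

180 mm

From H = f²/(N·c) + f, with f ≪ H: f ≈ √(H·N·c) = √(51000 × 11 × 0.058) = √32538 ≈ 180.4 mm.
The +f correction barely moves this — solving exactly, f² + N·c·f − N·c·H = 0 ⇒ f = (−N·c + √((N·c)² + 4·N·c·H))/2 = (−0.638 + √130152)/2 ≈ 180.06 mm, so f ≈ 180 mm.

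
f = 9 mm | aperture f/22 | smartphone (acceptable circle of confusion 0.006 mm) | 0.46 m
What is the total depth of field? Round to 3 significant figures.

1.47 m

Hyperfocal distance H = f²/(N·c) + f = 9²/(22 × 0.006) + 9 = 81/0.132 + 9 ≈ 622.6 mm ≈ 0.623 m.
Near limit Dn = s·(H − f)/(H + s − 2f) = 460 × (622.6 − 9) / (622.6 + 460 − 2 × 9) = 460 × 613.6 / 1064.6 ≈ 265.1 mm.
Far limit Df = s·(H − f)/(H − s) = 460 × (622.6 − 9) / (622.6 − 460) = 460 × 613.6 / 162.6 ≈ 1735.6 mm.
Depth of field = Df − Dn = 1735.6 − 265.1 ≈ 1470.5 mm ≈ 1.47 m.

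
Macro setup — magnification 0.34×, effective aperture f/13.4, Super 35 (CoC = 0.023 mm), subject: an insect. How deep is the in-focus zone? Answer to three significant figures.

At magnification m, DoF ≈ 2·N_eff·c/m² = 2 × 13.4 × 0.023 / 0.34² = 0.6164 / 0.1156 ≈ 5.33 mm.

5.33 mm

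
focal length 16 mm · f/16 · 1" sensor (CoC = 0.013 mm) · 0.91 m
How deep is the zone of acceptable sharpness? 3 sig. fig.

Hyperfocal distance H = f²/(N·c) + f = 16²/(16 × 0.013) + 16 = 256/0.208 + 16 ≈ 1246.8 mm ≈ 1.247 m.
Near limit Dn = s·(H − f)/(H + s − 2f) = 910 × (1246.8 − 16) / (1246.8 + 910 − 2 × 16) = 910 × 1230.8 / 2124.8 ≈ 527.1 mm.
Far limit Df = s·(H − f)/(H − s) = 910 × (1246.8 − 16) / (1246.8 − 910) = 910 × 1230.8 / 336.8 ≈ 3325.7 mm.
Depth of field = Df − Dn = 3325.7 − 527.1 ≈ 2798.6 mm ≈ 2.80 m.

2.80 m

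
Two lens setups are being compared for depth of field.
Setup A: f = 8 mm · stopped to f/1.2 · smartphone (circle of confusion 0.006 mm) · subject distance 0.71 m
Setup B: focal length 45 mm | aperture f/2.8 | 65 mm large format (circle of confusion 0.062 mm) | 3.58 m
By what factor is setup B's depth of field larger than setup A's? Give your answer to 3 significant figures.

Setup A: H = 8²/(1.2×0.006) + 8 ≈ 8896.9 mm; DoF = Df − Dn = 770.88 − 658.03 ≈ 112.85 mm.
Setup B: H = 45²/(2.8×0.062) + 45 ≈ 11709.7 mm; DoF = Df − Dn = 5136.7 − 2747.4 ≈ 2389.3 mm.
Ratio = 2389.3 / 112.85 ≈ 21.2.

21.2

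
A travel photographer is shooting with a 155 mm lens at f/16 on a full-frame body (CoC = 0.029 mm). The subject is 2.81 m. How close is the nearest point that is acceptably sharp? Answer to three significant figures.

Hyperfocal distance H = f²/(N·c) + f = 155²/(16 × 0.029) + 155 = 24025/0.464 + 155 ≈ 51933.0 mm ≈ 51.93 m.
Near limit Dn = s·(H − f)/(H + s − 2f) = 2810 × (51933.0 − 155) / (51933.0 + 2810 − 2 × 155) = 2810 × 51778.0 / 54433.0 ≈ 2672.9 mm ≈ 2.67 m.

2.67 m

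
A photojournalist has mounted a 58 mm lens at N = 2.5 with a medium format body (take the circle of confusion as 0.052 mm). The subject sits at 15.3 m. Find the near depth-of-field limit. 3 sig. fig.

9.63 m

Hyperfocal distance H = f²/(N·c) + f = 58²/(2.5 × 0.052) + 58 = 3364/0.13 + 58 ≈ 25934.9 mm ≈ 25.93 m.
Near limit Dn = s·(H − f)/(H + s − 2f) = 15300 × (25934.9 − 58) / (25934.9 + 15300 − 2 × 58) = 15300 × 25876.9 / 41118.9 ≈ 9628.6 mm ≈ 9.63 m.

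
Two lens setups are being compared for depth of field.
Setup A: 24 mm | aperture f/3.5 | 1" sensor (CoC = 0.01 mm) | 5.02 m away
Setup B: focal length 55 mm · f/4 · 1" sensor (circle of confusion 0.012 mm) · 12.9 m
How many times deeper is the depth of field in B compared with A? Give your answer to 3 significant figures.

1.63

Setup A: H = 24²/(3.5×0.01) + 24 ≈ 16481.1 mm; DoF = Df − Dn = 7208.3 − 3850.9 ≈ 3357.4 mm.
Setup B: H = 55²/(4×0.012) + 55 ≈ 63075.8 mm; DoF = Df − Dn = 16202.4 − 10715.9 ≈ 5486.5 mm.
Ratio = 5486.5 / 3357.4 ≈ 1.63.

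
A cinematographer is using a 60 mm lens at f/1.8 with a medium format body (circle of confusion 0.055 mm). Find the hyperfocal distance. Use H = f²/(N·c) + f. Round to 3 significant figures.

36.4 m

Hyperfocal distance H = f²/(N·c) + f = 60²/(1.8 × 0.055) + 60 = 3600/0.099 + 60 ≈ 36423.6 mm ≈ 36.4 m.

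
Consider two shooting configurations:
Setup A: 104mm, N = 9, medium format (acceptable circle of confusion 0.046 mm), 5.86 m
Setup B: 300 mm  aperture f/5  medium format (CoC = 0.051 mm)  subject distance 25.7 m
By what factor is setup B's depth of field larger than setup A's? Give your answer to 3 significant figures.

1.37

Setup A: H = 104²/(9×0.046) + 104 ≈ 26229.6 mm; DoF = Df − Dn = 7515.9 − 4802.0 ≈ 2713.9 mm.
Setup B: H = 300²/(5×0.051) + 300 ≈ 353241.2 mm; DoF = Df − Dn = 27693.0 − 23974.6 ≈ 3718.4 mm.
Ratio = 3718.4 / 2713.9 ≈ 1.37.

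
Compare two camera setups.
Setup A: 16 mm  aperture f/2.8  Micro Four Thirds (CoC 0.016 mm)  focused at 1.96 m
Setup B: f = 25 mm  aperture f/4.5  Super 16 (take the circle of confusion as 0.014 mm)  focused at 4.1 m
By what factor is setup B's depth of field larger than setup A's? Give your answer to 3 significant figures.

Setup A: H = 16²/(2.8×0.016) + 16 ≈ 5730.3 mm; DoF = Df − Dn = 2970.6 − 1462.5 ≈ 1508.1 mm.
Setup B: H = 25²/(4.5×0.014) + 25 ≈ 9945.6 mm; DoF = Df − Dn = 6958.1 − 2906.2 ≈ 4051.9 mm.
Ratio = 4051.9 / 1508.1 ≈ 2.69.

2.69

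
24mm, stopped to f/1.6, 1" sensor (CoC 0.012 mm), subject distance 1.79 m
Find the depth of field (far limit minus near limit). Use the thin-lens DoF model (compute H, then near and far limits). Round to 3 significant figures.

211 mm

Hyperfocal distance H = f²/(N·c) + f = 24²/(1.6 × 0.012) + 24 = 576/0.0192 + 24 ≈ 30024.0 mm ≈ 30.02 m.
Near limit Dn = s·(H − f)/(H + s − 2f) = 1790 × (30024.0 − 24) / (30024.0 + 1790 − 2 × 24) = 1790 × 30000.0 / 31766.0 ≈ 1690.49 mm.
Far limit Df = s·(H − f)/(H − s) = 1790 × (30024.0 − 24) / (30024.0 − 1790) = 1790 × 30000.0 / 28234.0 ≈ 1901.96 mm.
Depth of field = Df − Dn = 1901.96 − 1690.49 ≈ 211.47 mm.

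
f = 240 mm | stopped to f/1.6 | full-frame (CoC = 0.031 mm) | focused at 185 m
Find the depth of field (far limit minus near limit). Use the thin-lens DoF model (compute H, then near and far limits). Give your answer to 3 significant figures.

60.4 m

Hyperfocal distance H = f²/(N·c) + f = 240²/(1.6 × 0.031) + 240 = 57600/0.0496 + 240 ≈ 1161530.3 mm ≈ 1162 m.
Near limit Dn = s·(H − f)/(H + s − 2f) = 185000 × (1161530.3 − 240) / (1161530.3 + 185000 − 2 × 240) = 185000 × 1161290.3 / 1346050.3 ≈ 159607 mm.
Far limit Df = s·(H − f)/(H − s) = 185000 × (1161530.3 − 240) / (1161530.3 − 185000) = 185000 × 1161290.3 / 976530.3 ≈ 220002 mm.
Depth of field = Df − Dn = 220002 − 159607 ≈ 60395 mm ≈ 60.4 m.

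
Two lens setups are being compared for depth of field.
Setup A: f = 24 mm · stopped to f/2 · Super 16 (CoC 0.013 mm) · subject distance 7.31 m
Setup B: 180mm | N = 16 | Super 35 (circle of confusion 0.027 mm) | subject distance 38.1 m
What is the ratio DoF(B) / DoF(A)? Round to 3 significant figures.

9.60

Setup A: H = 24²/(2×0.013) + 24 ≈ 22177.8 mm; DoF = Df − Dn = 10892.3 − 5500.9 ≈ 5391.4 mm.
Setup B: H = 180²/(16×0.027) + 180 ≈ 75180.0 mm; DoF = Df − Dn = 77063 − 25306 ≈ 51757 mm.
Ratio = 51757 / 5391.4 ≈ 9.60.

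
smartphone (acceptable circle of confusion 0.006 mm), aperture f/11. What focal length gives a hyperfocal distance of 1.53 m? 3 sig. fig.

From H = f²/(N·c) + f, with f ≪ H: f ≈ √(H·N·c) = √(1530 × 11 × 0.006) = √100.98 ≈ 10.05 mm.
Exact: f² + N·c·f − N·c·H = 0 ⇒ f = (−N·c + √((N·c)² + 4·N·c·H))/2 = (−0.066 + √403.92)/2 ≈ 10.016 mm ≈ 10.0 mm.

10.0 mm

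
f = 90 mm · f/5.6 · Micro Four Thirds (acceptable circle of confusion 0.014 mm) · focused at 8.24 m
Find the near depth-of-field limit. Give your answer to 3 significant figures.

Hyperfocal distance H = f²/(N·c) + f = 90²/(5.6 × 0.014) + 90 = 8100/0.0784 + 90 ≈ 103406.3 mm ≈ 103.4 m.
Near limit Dn = s·(H − f)/(H + s − 2f) = 8240 × (103406.3 − 90) / (103406.3 + 8240 − 2 × 90) = 8240 × 103316.3 / 111466.3 ≈ 7637.5 mm ≈ 7.64 m.

7.64 m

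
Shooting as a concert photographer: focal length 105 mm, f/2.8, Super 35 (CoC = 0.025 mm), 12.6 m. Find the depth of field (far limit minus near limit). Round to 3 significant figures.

Hyperfocal distance H = f²/(N·c) + f = 105²/(2.8 × 0.025) + 105 = 11025/0.07 + 105 ≈ 157605.0 mm ≈ 157.6 m.
Near limit Dn = s·(H − f)/(H + s − 2f) = 12600 × (157605.0 − 105) / (157605.0 + 12600 − 2 × 105) = 12600 × 157500.0 / 169995.0 ≈ 11673.9 mm.
Far limit Df = s·(H − f)/(H − s) = 12600 × (157605.0 − 105) / (157605.0 − 12600) = 12600 × 157500.0 / 145005.0 ≈ 13685.7 mm.
Depth of field = Df − Dn = 13685.7 − 11673.9 ≈ 2011.8 mm ≈ 2.01 m.

2.01 m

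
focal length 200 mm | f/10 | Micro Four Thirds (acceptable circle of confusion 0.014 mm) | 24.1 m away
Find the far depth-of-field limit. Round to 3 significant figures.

26.3 m

Hyperfocal distance H = f²/(N·c) + f = 200²/(10 × 0.014) + 200 = 40000/0.14 + 200 ≈ 285914.3 mm ≈ 285.9 m.
Far limit Df = s·(H − f)/(H − s) = 24100 × (285914.3 − 200) / (285914.3 − 24100) = 24100 × 285714.3 / 261814.3 ≈ 26300 mm ≈ 26.3 m.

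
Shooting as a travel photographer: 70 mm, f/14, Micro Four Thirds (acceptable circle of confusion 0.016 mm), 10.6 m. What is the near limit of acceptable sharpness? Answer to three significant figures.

Hyperfocal distance H = f²/(N·c) + f = 70²/(14 × 0.016) + 70 = 4900/0.224 + 70 ≈ 21945.0 mm ≈ 21.95 m.
Near limit Dn = s·(H − f)/(H + s − 2f) = 10600 × (21945.0 − 70) / (21945.0 + 10600 − 2 × 70) = 10600 × 21875.0 / 32405.0 ≈ 7155.5 mm ≈ 7.16 m.

7.16 m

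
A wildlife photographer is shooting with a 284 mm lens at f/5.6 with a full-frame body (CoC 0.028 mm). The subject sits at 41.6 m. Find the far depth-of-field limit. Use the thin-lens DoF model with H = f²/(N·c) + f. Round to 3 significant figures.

45.2 m

Hyperfocal distance H = f²/(N·c) + f = 284²/(5.6 × 0.028) + 284 = 80656/0.1568 + 284 ≈ 514671.8 mm ≈ 514.7 m.
Far limit Df = s·(H − f)/(H − s) = 41600 × (514671.8 − 284) / (514671.8 − 41600) = 41600 × 514387.8 / 473071.8 ≈ 45233 mm ≈ 45.2 m.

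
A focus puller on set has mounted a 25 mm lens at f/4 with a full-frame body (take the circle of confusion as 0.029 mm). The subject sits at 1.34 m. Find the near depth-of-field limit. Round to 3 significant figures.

1.08 m

Hyperfocal distance H = f²/(N·c) + f = 25²/(4 × 0.029) + 25 = 625/0.116 + 25 ≈ 5412.9 mm ≈ 5.413 m.
Near limit Dn = s·(H − f)/(H + s − 2f) = 1340 × (5412.9 − 25) / (5412.9 + 1340 − 2 × 25) = 1340 × 5387.9 / 6702.9 ≈ 1077.1 mm ≈ 1.08 m.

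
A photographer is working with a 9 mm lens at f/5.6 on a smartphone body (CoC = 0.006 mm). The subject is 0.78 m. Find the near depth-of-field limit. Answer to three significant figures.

Hyperfocal distance H = f²/(N·c) + f = 9²/(5.6 × 0.006) + 9 = 81/0.0336 + 9 ≈ 2419.7 mm ≈ 2.420 m.
Near limit Dn = s·(H − f)/(H + s − 2f) = 780 × (2419.7 − 9) / (2419.7 + 780 − 2 × 9) = 780 × 2410.7 / 3181.7 ≈ 590.99 mm ≈ 0.591 m.

0.591 m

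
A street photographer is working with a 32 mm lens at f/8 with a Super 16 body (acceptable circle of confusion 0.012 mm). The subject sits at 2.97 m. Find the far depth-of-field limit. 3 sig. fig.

4.10 m

Hyperfocal distance H = f²/(N·c) + f = 32²/(8 × 0.012) + 32 = 1024/0.096 + 32 ≈ 10698.7 mm ≈ 10.70 m.
Far limit Df = s·(H − f)/(H − s) = 2970 × (10698.7 − 32) / (10698.7 − 2970) = 2970 × 10666.7 / 7728.7 ≈ 4099.0 mm ≈ 4.10 m.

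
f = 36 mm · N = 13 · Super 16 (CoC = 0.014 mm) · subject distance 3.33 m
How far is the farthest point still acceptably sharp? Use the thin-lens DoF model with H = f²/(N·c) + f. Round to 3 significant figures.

6.20 m

Hyperfocal distance H = f²/(N·c) + f = 36²/(13 × 0.014) + 36 = 1296/0.182 + 36 ≈ 7156.9 mm ≈ 7.157 m.
Far limit Df = s·(H − f)/(H − s) = 3330 × (7156.9 − 36) / (7156.9 − 3330) = 3330 × 7120.9 / 3826.9 ≈ 6196.3 mm ≈ 6.20 m.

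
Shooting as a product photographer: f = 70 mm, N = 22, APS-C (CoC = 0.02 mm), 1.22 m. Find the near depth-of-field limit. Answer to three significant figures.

1.11 m

Hyperfocal distance H = f²/(N·c) + f = 70²/(22 × 0.02) + 70 = 4900/0.44 + 70 ≈ 11206.4 mm ≈ 11.21 m.
Near limit Dn = s·(H − f)/(H + s − 2f) = 1220 × (11206.4 − 70) / (11206.4 + 1220 − 2 × 70) = 1220 × 11136.4 / 12286.4 ≈ 1105.8 mm ≈ 1.11 m.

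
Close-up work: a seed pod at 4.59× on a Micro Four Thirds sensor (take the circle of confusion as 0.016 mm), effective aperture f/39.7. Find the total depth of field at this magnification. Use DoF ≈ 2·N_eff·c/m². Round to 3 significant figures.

0.0603 mm

At magnification m, DoF ≈ 2·N_eff·c/m² = 2 × 39.7 × 0.016 / 4.59² = 1.27 / 21.07 ≈ 0.0603 mm.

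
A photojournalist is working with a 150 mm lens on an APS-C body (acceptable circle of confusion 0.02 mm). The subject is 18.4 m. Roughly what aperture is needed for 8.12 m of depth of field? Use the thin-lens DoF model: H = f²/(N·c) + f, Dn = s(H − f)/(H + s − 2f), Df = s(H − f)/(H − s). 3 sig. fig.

Write h = H − f = f²/(N·c). The thin-lens limits are Dn = s·h/(h + (s−f)) and Df = s·h/(h − (s−f)), so DoF = Df − Dn = 2·s·(s−f)·h / (h² − (s−f)²).
That is a quadratic in h: DoF·h² − 2·s·(s−f)·h − DoF·(s−f)² = 0 ⇒ h = (s−f)·(s + √(s² + DoF²)) / DoF = 18250 × (18400 + √(18400² + 8120²)) / 8120 = 18250 × (18400 + 20112.0) / 8120 ≈ 86557 mm.
Then N = f²/(c·h) = 150² / (0.02 × 86557) = 22500 / 1731.1 ≈ 13.

f/13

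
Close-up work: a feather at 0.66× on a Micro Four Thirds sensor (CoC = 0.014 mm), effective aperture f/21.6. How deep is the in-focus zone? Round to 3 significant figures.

At magnification m, DoF ≈ 2·N_eff·c/m² = 2 × 21.6 × 0.014 / 0.66² = 0.6048 / 0.4356 ≈ 1.39 mm.

1.39 mm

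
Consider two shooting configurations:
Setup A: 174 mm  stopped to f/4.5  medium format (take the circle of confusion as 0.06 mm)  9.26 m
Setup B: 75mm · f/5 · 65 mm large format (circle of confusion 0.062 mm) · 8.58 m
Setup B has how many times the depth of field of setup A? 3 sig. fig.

Setup A: H = 174²/(4.5×0.06) + 174 ≈ 112307.3 mm; DoF = Df − Dn = 10076.5 − 8565.9 ≈ 1510.6 mm.
Setup B: H = 75²/(5×0.062) + 75 ≈ 18220.2 mm; DoF = Df − Dn = 16150 − 5842 ≈ 10308 mm.
Ratio = 10308 / 1510.6 ≈ 6.82.

6.82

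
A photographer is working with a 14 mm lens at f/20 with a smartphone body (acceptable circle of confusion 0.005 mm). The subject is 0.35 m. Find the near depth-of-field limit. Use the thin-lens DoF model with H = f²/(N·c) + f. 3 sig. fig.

Hyperfocal distance H = f²/(N·c) + f = 14²/(20 × 0.005) + 14 = 196/0.1 + 14 ≈ 1974.0 mm ≈ 1.974 m.
Near limit Dn = s·(H − f)/(H + s − 2f) = 350 × (1974.0 − 14) / (1974.0 + 350 − 2 × 14) = 350 × 1960.0 / 2296.0 ≈ 298.78 mm.

299 mm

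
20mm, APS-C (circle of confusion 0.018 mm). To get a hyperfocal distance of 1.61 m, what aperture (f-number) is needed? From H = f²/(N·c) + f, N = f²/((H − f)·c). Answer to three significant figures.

f/14

Rearrange H = f²/(N·c) + f for N: N = f² / ((H − f)·c).
N = 20² / ((1610 − 20) × 0.018) = 400 / 28.62 ≈ 14.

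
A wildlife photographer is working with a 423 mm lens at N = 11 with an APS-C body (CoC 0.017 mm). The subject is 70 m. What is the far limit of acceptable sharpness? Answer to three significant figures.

Hyperfocal distance H = f²/(N·c) + f = 423²/(11 × 0.017) + 423 = 178929/0.187 + 423 ≈ 957262.6 mm ≈ 957.3 m.
Far limit Df = s·(H − f)/(H − s) = 70000 × (957262.6 − 423) / (957262.6 − 70000) = 70000 × 956839.6 / 887262.6 ≈ 75489 mm ≈ 75.5 m.

75.5 m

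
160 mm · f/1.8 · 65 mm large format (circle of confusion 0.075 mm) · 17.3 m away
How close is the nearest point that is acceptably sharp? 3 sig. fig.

15.9 m

Hyperfocal distance H = f²/(N·c) + f = 160²/(1.8 × 0.075) + 160 = 25600/0.135 + 160 ≈ 189789.6 mm ≈ 189.8 m.
Near limit Dn = s·(H − f)/(H + s − 2f) = 17300 × (189789.6 − 160) / (189789.6 + 17300 − 2 × 160) = 17300 × 189629.6 / 206769.6 ≈ 15866 mm ≈ 15.9 m.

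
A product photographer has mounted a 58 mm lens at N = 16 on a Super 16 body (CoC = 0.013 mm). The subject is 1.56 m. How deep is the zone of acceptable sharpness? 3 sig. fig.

292 mm

Hyperfocal distance H = f²/(N·c) + f = 58²/(16 × 0.013) + 58 = 3364/0.208 + 58 ≈ 16231.1 mm ≈ 16.23 m.
Near limit Dn = s·(H − f)/(H + s − 2f) = 1560 × (16231.1 − 58) / (16231.1 + 1560 − 2 × 58) = 1560 × 16173.1 / 17675.1 ≈ 1427.43 mm.
Far limit Df = s·(H − f)/(H − s) = 1560 × (16231.1 − 58) / (16231.1 − 1560) = 1560 × 16173.1 / 14671.1 ≈ 1719.71 mm.
Depth of field = Df − Dn = 1719.71 − 1427.43 ≈ 292.28 mm.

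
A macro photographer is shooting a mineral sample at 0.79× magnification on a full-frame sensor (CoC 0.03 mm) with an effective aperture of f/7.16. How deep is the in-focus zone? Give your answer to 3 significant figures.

0.688 mm

At magnification m, DoF ≈ 2·N_eff·c/m² = 2 × 7.16 × 0.03 / 0.79² = 0.4296 / 0.6241 ≈ 0.688 mm.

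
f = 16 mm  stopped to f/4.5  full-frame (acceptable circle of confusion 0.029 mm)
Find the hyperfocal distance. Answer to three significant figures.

1.98 m

Hyperfocal distance H = f²/(N·c) + f = 16²/(4.5 × 0.029) + 16 = 256/0.1305 + 16 ≈ 1977.7 mm ≈ 1.98 m.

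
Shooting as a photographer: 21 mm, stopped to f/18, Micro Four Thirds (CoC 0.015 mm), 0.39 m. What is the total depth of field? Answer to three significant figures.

186 mm

Hyperfocal distance H = f²/(N·c) + f = 21²/(18 × 0.015) + 21 = 441/0.27 + 21 ≈ 1654.3 mm ≈ 1.654 m.
Near limit Dn = s·(H − f)/(H + s − 2f) = 390 × (1654.3 − 21) / (1654.3 + 390 − 2 × 21) = 390 × 1633.3 / 2002.3 ≈ 318.13 mm.
Far limit Df = s·(H − f)/(H − s) = 390 × (1654.3 − 21) / (1654.3 − 390) = 390 × 1633.3 / 1264.3 ≈ 503.82 mm.
Depth of field = Df − Dn = 503.82 − 318.13 ≈ 185.69 mm.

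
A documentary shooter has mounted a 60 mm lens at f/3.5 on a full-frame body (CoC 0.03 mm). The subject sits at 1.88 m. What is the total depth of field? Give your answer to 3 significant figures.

Hyperfocal distance H = f²/(N·c) + f = 60²/(3.5 × 0.03) + 60 = 3600/0.105 + 60 ≈ 34345.7 mm ≈ 34.35 m.
Near limit Dn = s·(H − f)/(H + s − 2f) = 1880 × (34345.7 − 60) / (34345.7 + 1880 − 2 × 60) = 1880 × 34285.7 / 36105.7 ≈ 1785.23 mm.
Far limit Df = s·(H − f)/(H − s) = 1880 × (34345.7 − 60) / (34345.7 − 1880) = 1880 × 34285.7 / 32465.7 ≈ 1985.39 mm.
Depth of field = Df − Dn = 1985.39 − 1785.23 ≈ 200.16 mm.

200 mm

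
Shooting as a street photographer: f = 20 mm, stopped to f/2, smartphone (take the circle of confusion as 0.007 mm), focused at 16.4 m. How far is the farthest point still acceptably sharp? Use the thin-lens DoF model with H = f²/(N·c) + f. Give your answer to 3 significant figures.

Hyperfocal distance H = f²/(N·c) + f = 20²/(2 × 0.007) + 20 = 400/0.014 + 20 ≈ 28591.4 mm ≈ 28.59 m.
Far limit Df = s·(H − f)/(H − s) = 16400 × (28591.4 − 20) / (28591.4 − 16400) = 16400 × 28571.4 / 12191.4 ≈ 38434 mm ≈ 38.4 m.

38.4 m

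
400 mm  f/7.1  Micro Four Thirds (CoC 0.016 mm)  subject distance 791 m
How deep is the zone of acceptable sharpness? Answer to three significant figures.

1300 m

Hyperfocal distance H = f²/(N·c) + f = 400²/(7.1 × 0.016) + 400 = 160000/0.1136 + 400 ≈ 1408850.7 mm ≈ 1409 m.
Near limit Dn = s·(H − f)/(H + s − 2f) = 791000 × (1408850.7 − 400) / (1408850.7 + 791000 − 2 × 400) = 791000 × 1408450.7 / 2199050.7 ≈ 506621 mm.
Far limit Df = s·(H − f)/(H − s) = 791000 × (1408850.7 − 400) / (1408850.7 − 791000) = 791000 × 1408450.7 / 617850.7 ≈ 1803161 mm.
Depth of field = Df − Dn = 1803161 − 506621 ≈ 1296540 mm ≈ 1300 m.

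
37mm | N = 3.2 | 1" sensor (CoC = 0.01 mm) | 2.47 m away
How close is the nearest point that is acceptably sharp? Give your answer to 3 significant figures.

2.34 m

Hyperfocal distance H = f²/(N·c) + f = 37²/(3.2 × 0.01) + 37 = 1369/0.032 + 37 ≈ 42818.2 mm ≈ 42.82 m.
Near limit Dn = s·(H − f)/(H + s − 2f) = 2470 × (42818.2 − 37) / (42818.2 + 2470 − 2 × 37) = 2470 × 42781.2 / 45214.2 ≈ 2337.1 mm ≈ 2.34 m.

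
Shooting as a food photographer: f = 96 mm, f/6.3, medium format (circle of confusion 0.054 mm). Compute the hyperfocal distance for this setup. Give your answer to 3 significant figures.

Hyperfocal distance H = f²/(N·c) + f = 96²/(6.3 × 0.054) + 96 = 9216/0.3402 + 96 ≈ 27185.9 mm ≈ 27.2 m.

27.2 m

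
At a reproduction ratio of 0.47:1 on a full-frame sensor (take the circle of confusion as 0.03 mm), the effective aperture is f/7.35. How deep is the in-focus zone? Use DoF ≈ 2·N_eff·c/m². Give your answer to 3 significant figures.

At magnification m, DoF ≈ 2·N_eff·c/m² = 2 × 7.35 × 0.03 / 0.47² = 0.441 / 0.2209 ≈ 2 mm.

2.00 mm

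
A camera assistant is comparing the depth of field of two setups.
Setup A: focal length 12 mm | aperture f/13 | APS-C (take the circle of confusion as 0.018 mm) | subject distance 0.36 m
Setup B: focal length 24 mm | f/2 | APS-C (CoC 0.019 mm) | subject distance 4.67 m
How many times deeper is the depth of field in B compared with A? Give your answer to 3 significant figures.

Setup A: H = 12²/(13×0.018) + 12 ≈ 627.4 mm; DoF = Df − Dn = 828.54 − 229.96 ≈ 598.58 mm.
Setup B: H = 24²/(2×0.019) + 24 ≈ 15181.9 mm; DoF = Df − Dn = 6734.0 − 3574.4 ≈ 3159.6 mm.
Ratio = 3159.6 / 598.58 ≈ 5.28.

5.28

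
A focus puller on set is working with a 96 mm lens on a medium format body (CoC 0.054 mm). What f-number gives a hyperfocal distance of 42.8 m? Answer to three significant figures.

Rearrange H = f²/(N·c) + f for N: N = f² / ((H − f)·c).
N = 96² / ((42800 − 96) × 0.054) = 9216 / 2306 ≈ 4.

f/4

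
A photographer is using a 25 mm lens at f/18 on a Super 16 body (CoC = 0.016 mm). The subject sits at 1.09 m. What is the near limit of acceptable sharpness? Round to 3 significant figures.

0.731 m

Hyperfocal distance H = f²/(N·c) + f = 25²/(18 × 0.016) + 25 = 625/0.288 + 25 ≈ 2195.1 mm ≈ 2.195 m.
Near limit Dn = s·(H − f)/(H + s − 2f) = 1090 × (2195.1 − 25) / (2195.1 + 1090 − 2 × 25) = 1090 × 2170.1 / 3235.1 ≈ 731.17 mm ≈ 0.731 m.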